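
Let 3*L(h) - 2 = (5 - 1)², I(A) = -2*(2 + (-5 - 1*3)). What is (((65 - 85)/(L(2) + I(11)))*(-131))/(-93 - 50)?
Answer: -1310/1287 ≈ -1.0179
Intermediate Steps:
I(A) = 12 (I(A) = -2*(2 + (-5 - 3)) = -2*(2 - 8) = -2*(-6) = 12)
L(h) = 6 (L(h) = ⅔ + (5 - 1)²/3 = ⅔ + (⅓)*4² = ⅔ + (⅓)*16 = ⅔ + 16/3 = 6)
(((65 - 85)/(L(2) + I(11)))*(-131))/(-93 - 50) = (((65 - 85)/(6 + 12))*(-131))/(-93 - 50) = (-20/18*(-131))/(-143) = (-20*1/18*(-131))*(-1/143) = -10/9*(-131)*(-1/143) = (1310/9)*(-1/143) = -1310/1287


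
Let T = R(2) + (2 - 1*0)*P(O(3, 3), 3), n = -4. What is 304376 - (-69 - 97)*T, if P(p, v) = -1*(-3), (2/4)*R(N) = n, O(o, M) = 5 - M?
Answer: 304044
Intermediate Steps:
R(N) = -8 (R(N) = 2*(-4) = -8)
P(p, v) = 3
T = -2 (T = -8 + (2 - 1*0)*3 = -8 + (2 + 0)*3 = -8 + 2*3 = -8 + 6 = -2)
304376 - (-69 - 97)*T = 304376 - (-69 - 97)*(-2) = 304376 - (-166)*(-2) = 304376 - 1*332 = 304376 - 332 = 304044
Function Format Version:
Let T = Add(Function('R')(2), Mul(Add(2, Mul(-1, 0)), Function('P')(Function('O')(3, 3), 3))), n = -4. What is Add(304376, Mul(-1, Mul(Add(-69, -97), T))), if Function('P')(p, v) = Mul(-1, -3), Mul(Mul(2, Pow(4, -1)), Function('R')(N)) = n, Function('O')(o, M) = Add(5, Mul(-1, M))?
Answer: 304044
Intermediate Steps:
Function('R')(N) = -8 (Function('R')(N) = Mul(2, -4) = -8)
Function('P')(p, v) = 3
T = -2 (T = Add(-8, Mul(Add(2, Mul(-1, 0)), 3)) = Add(-8, Mul(Add(2, 0), 3)) = Add(-8, Mul(2, 3)) = Add(-8, 6) = -2)
Add(304376, Mul(-1, Mul(Add(-69, -97), T))) = Add(304376, Mul(-1, Mul(Add(-69, -97), -2))) = Add(304376, Mul(-1, Mul(-166, -2))) = Add(304376, Mul(-1, 332)) = Add(304376, -332) = 304044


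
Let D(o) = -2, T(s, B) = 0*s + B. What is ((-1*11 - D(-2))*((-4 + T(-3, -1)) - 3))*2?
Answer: 144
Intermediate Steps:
T(s, B) = B (T(s, B) = 0 + B = B)
((-1*11 - D(-2))*((-4 + T(-3, -1)) - 3))*2 = ((-1*11 - 1*(-2))*((-4 - 1) - 3))*2 = ((-11 + 2)*(-5 - 3))*2 = -9*(-8)*2 = 72*2 = 144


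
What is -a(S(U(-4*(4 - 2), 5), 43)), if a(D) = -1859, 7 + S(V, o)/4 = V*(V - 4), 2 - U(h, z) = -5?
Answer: 1859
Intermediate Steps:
U(h, z) = 7 (U(h, z) = 2 - 1*(-5) = 2 + 5 = 7)
S(V, o) = -28 + 4*V*(-4 + V) (S(V, o) = -28 + 4*(V*(V - 4)) = -28 + 4*(V*(-4 + V)) = -28 + 4*V*(-4 + V))
-a(S(U(-4*(4 - 2), 5), 43)) = -1*(-1859) = 1859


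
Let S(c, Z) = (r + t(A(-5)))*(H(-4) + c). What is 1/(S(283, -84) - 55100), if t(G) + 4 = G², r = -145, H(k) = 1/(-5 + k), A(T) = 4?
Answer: -9/834518 ≈ -1.0785e-5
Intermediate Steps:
t(G) = -4 + G²
S(c, Z) = 133/9 - 133*c (S(c, Z) = (-145 + (-4 + 4²))*(1/(-5 - 4) + c) = (-145 + (-4 + 16))*(1/(-9) + c) = (-145 + 12)*(-⅑ + c) = -133*(-⅑ + c) = 133/9 - 133*c)
1/(S(283, -84) - 55100) = 1/((133/9 - 133*283) - 55100) = 1/((133/9 - 37639) - 55100) = 1/(-338618/9 - 55100) = 1/(-834518/9) = -9/834518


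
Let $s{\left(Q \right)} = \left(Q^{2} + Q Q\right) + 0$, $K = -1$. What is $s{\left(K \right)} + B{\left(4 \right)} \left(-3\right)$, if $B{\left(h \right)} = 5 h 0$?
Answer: $2$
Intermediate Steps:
$B{\left(h \right)} = 0$
$s{\left(Q \right)} = 2 Q^{2}$ ($s{\left(Q \right)} = \left(Q^{2} + Q^{2}\right) + 0 = 2 Q^{2} + 0 = 2 Q^{2}$)
$s{\left(K \right)} + B{\left(4 \right)} \left(-3\right) = 2 \left(-1\right)^{2} + 0 \left(-3\right) = 2 \cdot 1 + 0 = 2 + 0 = 2$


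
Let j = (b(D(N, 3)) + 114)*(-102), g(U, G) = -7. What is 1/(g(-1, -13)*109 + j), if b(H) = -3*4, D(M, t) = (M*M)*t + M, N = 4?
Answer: -1/11167 ≈ -8.9550e-5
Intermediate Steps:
D(M, t) = M + t*M² (D(M, t) = M²*t + M = t*M² + M = M + t*M²)
b(H) = -12
j = -10404 (j = (-12 + 114)*(-102) = 102*(-102) = -10404)
1/(g(-1, -13)*109 + j) = 1/(-7*109 - 10404) = 1/(-763 - 10404) = 1/(-11167) = -1/11167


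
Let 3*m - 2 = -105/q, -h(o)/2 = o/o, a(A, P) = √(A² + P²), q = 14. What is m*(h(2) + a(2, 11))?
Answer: 11/3 - 55*√5/6 ≈ -16.831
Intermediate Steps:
h(o) = -2 (h(o) = -2*o/o = -2*1 = -2)
m = -11/6 (m = ⅔ + (-105/14)/3 = ⅔ + (-105*1/14)/3 = ⅔ + (⅓)*(-15/2) = ⅔ - 5/2 = -11/6 ≈ -1.8333)
m*(h(2) + a(2, 11)) = -11*(-2 + √(2² + 11²))/6 = -11*(-2 + √(4 + 121))/6 = -11*(-2 + √125)/6 = -11*(-2 + 5*√5)/6 = 11/3 - 55*√5/6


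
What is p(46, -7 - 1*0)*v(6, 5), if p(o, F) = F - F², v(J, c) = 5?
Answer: -280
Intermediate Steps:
p(46, -7 - 1*0)*v(6, 5) = ((-7 - 1*0)*(1 - (-7 - 1*0)))*5 = ((-7 + 0)*(1 - (-7 + 0)))*5 = -7*(1 - 1*(-7))*5 = -7*(1 + 7)*5 = -7*8*5 = -56*5 = -280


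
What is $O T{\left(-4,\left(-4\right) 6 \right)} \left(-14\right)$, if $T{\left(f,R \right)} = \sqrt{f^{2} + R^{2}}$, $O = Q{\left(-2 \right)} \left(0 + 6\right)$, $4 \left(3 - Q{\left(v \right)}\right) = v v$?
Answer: $- 672 \sqrt{37} \approx -4087.6$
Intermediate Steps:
$Q{\left(v \right)} = 3 - \frac{v^{2}}{4}$ ($Q{\left(v \right)} = 3 - \frac{v v}{4} = 3 - \frac{v^{2}}{4}$)
$O = 12$ ($O = \left(3 - \frac{\left(-2\right)^{2}}{4}\right) \left(0 + 6\right) = \left(3 - 1\right) 6 = 2 \cdot 6 = 12$)
$T{\left(f,R \right)} = \sqrt{R^{2} + f^{2}}$
$O T{\left(-4,\left(-4\right) 6 \right)} \left(-14\right) = 12 \sqrt{\left(\left(-4\right) 6\right)^{2} + \left(-4\right)^{2}} \left(-14\right) = 12 \sqrt{\left(-24\right)^{2} + 16} \left(-14\right) = 12 \sqrt{576 + 16} \left(-14\right) = 12 \sqrt{592} \left(-14\right) = 12 \cdot 4 \sqrt{37} \left(-14\right) = 48 \sqrt{37} \left(-14\right) = - 672 \sqrt{37}$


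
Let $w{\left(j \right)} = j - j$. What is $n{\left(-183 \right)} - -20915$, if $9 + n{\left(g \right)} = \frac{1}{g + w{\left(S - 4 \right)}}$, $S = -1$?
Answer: $\frac{3825797}{183} \approx 20906.0$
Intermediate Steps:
$w{\left(j \right)} = 0$
$n{\left(g \right)} = -9 + \frac{1}{g}$ ($n{\left(g \right)} = -9 + \frac{1}{g + 0} = -9 + \frac{1}{g}$)
$n{\left(-183 \right)} - -20915 = \left(-9 + \frac{1}{-183}\right) - -20915 = \left(-9 - \frac{1}{183}\right) + 20915 = - \frac{1648}{183} + 20915 = \frac{3825797}{183}$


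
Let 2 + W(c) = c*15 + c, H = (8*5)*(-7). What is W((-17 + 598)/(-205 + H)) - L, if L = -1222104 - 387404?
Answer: 780601114/485 ≈ 1.6095e+6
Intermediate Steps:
H = -280 (H = 40*(-7) = -280)
W(c) = -2 + 16*c (W(c) = -2 + (c*15 + c) = -2 + (15*c + c) = -2 + 16*c)
L = -1609508
W((-17 + 598)/(-205 + H)) - L = (-2 + 16*((-17 + 598)/(-205 - 280))) - 1*(-1609508) = (-2 + 16*(581/(-485))) + 1609508 = (-2 + 16*(581*(-1/485))) + 1609508 = (-2 + 16*(-581/485)) + 1609508 = (-2 - 9296/485) + 1609508 = -10266/485 + 1609508 = 780601114/485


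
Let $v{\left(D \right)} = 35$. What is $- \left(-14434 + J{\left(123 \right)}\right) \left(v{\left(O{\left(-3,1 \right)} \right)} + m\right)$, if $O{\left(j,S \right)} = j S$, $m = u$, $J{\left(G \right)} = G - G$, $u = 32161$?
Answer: $464717064$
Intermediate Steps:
$J{\left(G \right)} = 0$
$m = 32161$
$O{\left(j,S \right)} = S j$
$- \left(-14434 + J{\left(123 \right)}\right) \left(v{\left(O{\left(-3,1 \right)} \right)} + m\right) = - \left(-14434 + 0\right) \left(35 + 32161\right) = - \left(-14434\right) 32196 = \left(-1\right) \left(-464717064\right) = 464717064$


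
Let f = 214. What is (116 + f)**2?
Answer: 108900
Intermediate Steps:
(116 + f)**2 = (116 + 214)**2 = 330**2 = 108900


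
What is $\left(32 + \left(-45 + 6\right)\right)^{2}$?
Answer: $49$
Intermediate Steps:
$\left(32 + \left(-45 + 6\right)\right)^{2} = \left(32 - 39\right)^{2} = \left(-7\right)^{2} = 49$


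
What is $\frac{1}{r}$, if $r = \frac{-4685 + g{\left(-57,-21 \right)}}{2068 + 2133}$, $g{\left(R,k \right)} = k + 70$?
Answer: $- \frac{4201}{4636} \approx -0.90617$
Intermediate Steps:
$g{\left(R,k \right)} = 70 + k$
$r = - \frac{4636}{4201}$ ($r = \frac{-4685 + \left(70 - 21\right)}{2068 + 2133} = \frac{-4685 + 49}{4201} = \left(-4636\right) \frac{1}{4201} = - \frac{4636}{4201} \approx -1.1035$)
$\frac{1}{r} = \frac{1}{- \frac{4636}{4201}} = - \frac{4201}{4636}$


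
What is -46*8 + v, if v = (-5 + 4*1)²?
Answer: -367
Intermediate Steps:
v = 1 (v = (-5 + 4)² = (-1)² = 1)
-46*8 + v = -46*8 + 1 = -368 + 1 = -367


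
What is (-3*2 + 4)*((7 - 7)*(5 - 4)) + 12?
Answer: 12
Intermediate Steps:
(-3*2 + 4)*((7 - 7)*(5 - 4)) + 12 = (-6 + 4)*(0*1) + 12 = -2*0 + 12 = 0 + 12 = 12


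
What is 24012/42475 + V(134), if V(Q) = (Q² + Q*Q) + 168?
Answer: 1532522012/42475 ≈ 36081.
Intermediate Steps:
V(Q) = 168 + 2*Q² (V(Q) = (Q² + Q²) + 168 = 2*Q² + 168 = 168 + 2*Q²)
24012/42475 + V(134) = 24012/42475 + (168 + 2*134²) = 24012*(1/42475) + (168 + 2*17956) = 24012/42475 + (168 + 35912) = 24012/42475 + 36080 = 1532522012/42475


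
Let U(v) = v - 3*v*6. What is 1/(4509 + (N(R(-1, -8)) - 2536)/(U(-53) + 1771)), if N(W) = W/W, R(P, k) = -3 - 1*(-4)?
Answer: 2672/12045513 ≈ 0.00022183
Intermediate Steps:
R(P, k) = 1 (R(P, k) = -3 + 4 = 1)
N(W) = 1
U(v) = -17*v (U(v) = v - 18*v = -17*v)
1/(4509 + (N(R(-1, -8)) - 2536)/(U(-53) + 1771)) = 1/(4509 + (1 - 2536)/(-17*(-53) + 1771)) = 1/(4509 - 2535/(901 + 1771)) = 1/(4509 - 2535/2672) = 1/(12045513/2672) = 2672/12045513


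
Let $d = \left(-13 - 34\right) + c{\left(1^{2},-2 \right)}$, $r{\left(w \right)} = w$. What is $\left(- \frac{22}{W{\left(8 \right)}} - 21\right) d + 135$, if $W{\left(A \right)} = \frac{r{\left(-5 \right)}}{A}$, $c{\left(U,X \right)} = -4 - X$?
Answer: $- \frac{2804}{5} \approx -560.8$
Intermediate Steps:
$W{\left(A \right)} = - \frac{5}{A}$
$d = -49$ ($d = \left(-13 - 34\right) - 2 = -47 + \left(-4 + 2\right) = -47 - 2 = -49$)
$\left(- \frac{22}{W{\left(8 \right)}} - 21\right) d + 135 = \left(- \frac{22}{\left(-5\right) \frac{1}{8}} - 21\right) \left(-49\right) + 135 = \left(- \frac{22}{- \frac{5}{8}} - 21\right) \left(-49\right) + 135 = \left(\left(-22\right) \left(- \frac{8}{5}\right) - 21\right) \left(-49\right) + 135 = \left(\frac{176}{5} - 21\right) \left(-49\right) + 135 = \frac{71}{5} \left(-49\right) + 135 = - \frac{3479}{5} + 135 = - \frac{2804}{5}$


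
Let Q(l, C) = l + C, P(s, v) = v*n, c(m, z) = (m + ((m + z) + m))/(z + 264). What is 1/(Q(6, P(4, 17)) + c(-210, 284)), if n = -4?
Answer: -274/17161 ≈ -0.015966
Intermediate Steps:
c(m, z) = (z + 3*m)/(264 + z) (c(m, z) = (m + (z + 2*m))/(264 + z) = (z + 3*m)/(264 + z))
P(s, v) = -4*v (P(s, v) = v*(-4) = -4*v)
Q(l, C) = C + l
1/(Q(6, P(4, 17)) + c(-210, 284)) = 1/((-4*17 + 6) + (284 + 3*(-210))/(264 + 284)) = 1/((-68 + 6) + (284 - 630)/548) = 1/(-62 + (1/548)*(-346)) = 1/(-62 - 173/274) = 1/(-17161/274) = -274/17161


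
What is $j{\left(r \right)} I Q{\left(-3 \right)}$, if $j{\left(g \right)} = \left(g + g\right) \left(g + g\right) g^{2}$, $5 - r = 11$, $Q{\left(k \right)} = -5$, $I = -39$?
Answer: $1010880$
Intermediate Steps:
$r = -6$ ($r = 5 - 11 = -6$)
$j{\left(g \right)} = 4 g^{4}$ ($j{\left(g \right)} = 2 g 2 g g^{2} = 4 g^{2} g^{2} = 4 g^{4}$)
$j{\left(r \right)} I Q{\left(-3 \right)} = 4 \left(-6\right)^{4} \left(\left(-39\right) \left(-5\right)\right) = 4 \cdot 1296 \cdot 195 = 5184 \cdot 195 = 1010880$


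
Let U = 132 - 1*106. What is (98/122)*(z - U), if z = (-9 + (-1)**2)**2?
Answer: 1862/61 ≈ 30.525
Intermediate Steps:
U = 26 (U = 132 - 106 = 26)
z = 64 (z = (-9 + 1)**2 = (-8)**2 = 64)
(98/122)*(z - U) = (98/122)*(64 - 1*26) = (98*(1/122))*(64 - 26) = (49/61)*38 = 1862/61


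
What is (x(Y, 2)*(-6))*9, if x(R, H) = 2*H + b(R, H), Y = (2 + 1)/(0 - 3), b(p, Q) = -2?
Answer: -108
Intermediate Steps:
Y = -1 (Y = 3/(-3) = 3*(-⅓) = -1)
x(R, H) = -2 + 2*H (x(R, H) = 2*H - 2 = -2 + 2*H)
(x(Y, 2)*(-6))*9 = ((-2 + 2*2)*(-6))*9 = ((-2 + 4)*(-6))*9 = (2*(-6))*9 = -12*9 = -108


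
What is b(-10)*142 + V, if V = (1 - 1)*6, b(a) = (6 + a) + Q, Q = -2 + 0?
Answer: -852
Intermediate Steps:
Q = -2
b(a) = 4 + a (b(a) = (6 + a) - 2 = 4 + a)
V = 0 (V = 0*6 = 0)
b(-10)*142 + V = (4 - 10)*142 + 0 = -6*142 + 0 = -852 + 0 = -852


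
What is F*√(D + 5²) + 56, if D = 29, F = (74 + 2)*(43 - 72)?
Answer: 56 - 6612*√6 ≈ -16140.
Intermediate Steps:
F = -2204 (F = 76*(-29) = -2204)
F*√(D + 5²) + 56 = -2204*√(29 + 5²) + 56 = -2204*√(29 + 25) + 56 = -6612*√6 + 56 = 56 - 6612*√6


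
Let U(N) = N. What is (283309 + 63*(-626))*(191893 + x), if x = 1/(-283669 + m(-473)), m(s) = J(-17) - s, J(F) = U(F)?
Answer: 13253557788357168/283213 ≈ 4.6797e+10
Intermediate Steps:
J(F) = F
m(s) = -17 - s
x = -1/283213 (x = 1/(-283669 + (-17 - 1*(-473))) = 1/(-283669 + (-17 + 473)) = 1/(-283669 + 456) = 1/(-283213) = -1/283213 ≈ -3.5309e-6)
(283309 + 63*(-626))*(191893 + x) = (283309 + 63*(-626))*(191893 - 1/283213) = (283309 - 39438)*(54346592208/283213) = 243871*(54346592208/283213) = 13253557788357168/283213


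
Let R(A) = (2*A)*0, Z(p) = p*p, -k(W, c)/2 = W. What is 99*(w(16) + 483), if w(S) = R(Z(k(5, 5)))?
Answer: 47817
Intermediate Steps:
k(W, c) = -2*W
Z(p) = p²
R(A) = 0
w(S) = 0
99*(w(16) + 483) = 99*(0 + 483) = 99*483 = 47817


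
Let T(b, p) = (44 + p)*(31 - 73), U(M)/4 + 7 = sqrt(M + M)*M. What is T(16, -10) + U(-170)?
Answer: -1456 - 1360*I*sqrt(85) ≈ -1456.0 - 12539.0*I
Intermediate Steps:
U(M) = -28 + 4*sqrt(2)*M**(3/2) (U(M) = -28 + 4*(sqrt(M + M)*M) = -28 + 4*(sqrt(2*M)*M) = -28 + 4*((sqrt(2)*sqrt(M))*M) = -28 + 4*(sqrt(2)*M**(3/2)) = -28 + 4*sqrt(2)*M**(3/2))
T(b, p) = -1848 - 42*p (T(b, p) = (44 + p)*(-42) = -1848 - 42*p)
T(16, -10) + U(-170) = (-1848 - 42*(-10)) + (-28 + 4*sqrt(2)*(-170)**(3/2)) = (-1848 + 420) + (-28 + 4*sqrt(2)*(-170*I*sqrt(170))) = -1428 + (-28 - 1360*I*sqrt(85)) = -1456 - 1360*I*sqrt(85)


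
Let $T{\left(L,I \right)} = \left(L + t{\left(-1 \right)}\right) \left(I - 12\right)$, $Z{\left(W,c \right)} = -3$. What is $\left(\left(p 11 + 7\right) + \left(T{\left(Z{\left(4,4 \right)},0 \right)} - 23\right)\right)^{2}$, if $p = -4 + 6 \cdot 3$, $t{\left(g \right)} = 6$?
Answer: $10404$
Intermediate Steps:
$p = 14$ ($p = -4 + 18 = 14$)
$T{\left(L,I \right)} = \left(-12 + I\right) \left(6 + L\right)$ ($T{\left(L,I \right)} = \left(L + 6\right) \left(I - 12\right) = \left(6 + L\right) \left(-12 + I\right) = \left(-12 + I\right) \left(6 + L\right)$)
$\left(\left(p 11 + 7\right) + \left(T{\left(Z{\left(4,4 \right)},0 \right)} - 23\right)\right)^{2} = \left(\left(14 \cdot 11 + 7\right) + \left(\left(-72 - -36 + 6 \cdot 0 + 0 \left(-3\right)\right) - 23\right)\right)^{2} = \left(\left(154 + 7\right) + \left(\left(-72 + 36 + 0 + 0\right) - 23\right)\right)^{2} = \left(161 - 59\right)^{2} = 102^{2} = 10404$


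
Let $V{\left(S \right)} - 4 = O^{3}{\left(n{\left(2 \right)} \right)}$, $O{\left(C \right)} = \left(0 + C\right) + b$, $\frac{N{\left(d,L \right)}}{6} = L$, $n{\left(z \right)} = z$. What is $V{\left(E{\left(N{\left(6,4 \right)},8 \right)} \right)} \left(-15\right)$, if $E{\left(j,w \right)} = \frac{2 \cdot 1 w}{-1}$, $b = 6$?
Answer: $-7740$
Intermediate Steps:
$N{\left(d,L \right)} = 6 L$
$E{\left(j,w \right)} = - 2 w$ ($E{\left(j,w \right)} = 2 w \left(-1\right) = - 2 w$)
$O{\left(C \right)} = 6 + C$ ($O{\left(C \right)} = \left(0 + C\right) + 6 = C + 6 = 6 + C$)
$V{\left(S \right)} = 516$ ($V{\left(S \right)} = 4 + \left(6 + 2\right)^{3} = 4 + 8^{3} = 4 + 512 = 516$)
$V{\left(E{\left(N{\left(6,4 \right)},8 \right)} \right)} \left(-15\right) = 516 \left(-15\right) = -7740$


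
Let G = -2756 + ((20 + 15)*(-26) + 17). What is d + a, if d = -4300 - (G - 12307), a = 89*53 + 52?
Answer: 16425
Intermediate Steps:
a = 4769 (a = 4717 + 52 = 4769)
G = -3649 (G = -2756 + (35*(-26) + 17) = -2756 + (-910 + 17) = -2756 - 893 = -3649)
d = 11656 (d = -4300 - (-3649 - 12307) = -4300 - 1*(-15956) = -4300 + 15956 = 11656)
d + a = 11656 + 4769 = 16425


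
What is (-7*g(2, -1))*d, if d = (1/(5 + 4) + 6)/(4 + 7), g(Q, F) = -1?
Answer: 35/9 ≈ 3.8889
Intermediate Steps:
d = 5/9 (d = (1/9 + 6)/11 = (⅑ + 6)*(1/11) = (55/9)*(1/11) = 5/9 ≈ 0.55556)
(-7*g(2, -1))*d = -7*(-1)*(5/9) = 7*(5/9) = 35/9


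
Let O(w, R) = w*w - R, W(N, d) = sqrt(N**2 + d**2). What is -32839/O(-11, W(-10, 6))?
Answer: -3973519/14505 - 65678*sqrt(34)/14505 ≈ -300.34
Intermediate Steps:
O(w, R) = w**2 - R
-32839/O(-11, W(-10, 6)) = -32839/((-11)**2 - sqrt((-10)**2 + 6**2)) = -32839/(121 - sqrt(100 + 36)) = -32839/(121 - sqrt(136)) = -32839/(121 - 2*sqrt(34))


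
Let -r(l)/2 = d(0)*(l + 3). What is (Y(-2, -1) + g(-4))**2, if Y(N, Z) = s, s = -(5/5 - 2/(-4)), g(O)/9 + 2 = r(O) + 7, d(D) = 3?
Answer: 38025/4 ≈ 9506.3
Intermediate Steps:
r(l) = -18 - 6*l (r(l) = -6*(l + 3) = -6*(3 + l) = -2*(9 + 3*l) = -18 - 6*l)
g(O) = -117 - 54*O (g(O) = -18 + 9*((-18 - 6*O) + 7) = -18 + 9*(-11 - 6*O) = -18 + (-99 - 54*O) = -117 - 54*O)
s = -3/2 (s = -(5*(1/5) - 2*(-1/4)) = -(1 + 1/2) = -1*3/2 = -3/2 ≈ -1.5000)
Y(N, Z) = -3/2
(Y(-2, -1) + g(-4))**2 = (-3/2 + (-117 - 54*(-4)))**2 = (-3/2 + (-117 + 216))**2 = (-3/2 + 99)**2 = (195/2)**2 = 38025/4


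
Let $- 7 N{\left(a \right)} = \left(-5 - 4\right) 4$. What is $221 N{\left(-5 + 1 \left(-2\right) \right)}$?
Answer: $\frac{7956}{7} \approx 1136.6$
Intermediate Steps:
$N{\left(a \right)} = \frac{36}{7}$ ($N{\left(a \right)} = - \frac{\left(-5 - 4\right) 4}{7} = - \frac{\left(-9\right) 4}{7} = \left(- \frac{1}{7}\right) \left(-36\right) = \frac{36}{7}$)
$221 N{\left(-5 + 1 \left(-2\right) \right)} = 221 \cdot \frac{36}{7} = \frac{7956}{7}$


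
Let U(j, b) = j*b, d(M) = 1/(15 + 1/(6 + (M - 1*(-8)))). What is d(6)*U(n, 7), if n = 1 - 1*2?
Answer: -20/43 ≈ -0.46512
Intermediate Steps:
n = -1 (n = 1 - 2 = -1)
d(M) = 1/(15 + 1/(14 + M)) (d(M) = 1/(15 + 1/(6 + (M + 8))) = 1/(15 + 1/(6 + (8 + M))) = 1/(15 + 1/(14 + M)))
U(j, b) = b*j
d(6)*U(n, 7) = ((14 + 6)/(211 + 15*6))*(7*(-1)) = (20/(211 + 90))*(-7) = (20/301)*(-7) = -20/43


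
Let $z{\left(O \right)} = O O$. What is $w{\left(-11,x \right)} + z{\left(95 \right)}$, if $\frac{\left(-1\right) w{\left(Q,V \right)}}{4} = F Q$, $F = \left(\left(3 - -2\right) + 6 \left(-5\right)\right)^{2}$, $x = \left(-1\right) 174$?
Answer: $36525$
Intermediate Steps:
$x = -174$
$z{\left(O \right)} = O^{2}$
$F = 625$ ($F = \left(\left(3 + 2\right) - 30\right)^{2} = \left(5 - 30\right)^{2} = \left(-25\right)^{2} = 625$)
$w{\left(Q,V \right)} = - 2500 Q$ ($w{\left(Q,V \right)} = - 4 \cdot 625 Q = - 2500 Q$)
$w{\left(-11,x \right)} + z{\left(95 \right)} = \left(-2500\right) \left(-11\right) + 95^{2} = 27500 + 9025 = 36525$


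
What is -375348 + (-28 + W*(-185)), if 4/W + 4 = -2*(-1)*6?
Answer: -750937/2 ≈ -3.7547e+5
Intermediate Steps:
W = ½ (W = 4/(-4 - 2*(-1)*6) = 4/(-4 + 2*6) = 4/(-4 + 12) = 4/8 = 4*(⅛) = ½ ≈ 0.50000)
-375348 + (-28 + W*(-185)) = -375348 + (-28 + (½)*(-185)) = -375348 + (-28 - 185/2) = -375348 - 241/2 = -750937/2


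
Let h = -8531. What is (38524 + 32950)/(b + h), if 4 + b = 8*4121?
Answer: 71474/24433 ≈ 2.9253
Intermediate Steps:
b = 32964 (b = -4 + 8*4121 = -4 + 32968 = 32964)
(38524 + 32950)/(b + h) = (38524 + 32950)/(32964 - 8531) = 71474/24433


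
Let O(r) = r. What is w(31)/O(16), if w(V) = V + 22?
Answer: 53/16 ≈ 3.3125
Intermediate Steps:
w(V) = 22 + V
w(31)/O(16) = (22 + 31)/16 = 53*(1/16) = 53/16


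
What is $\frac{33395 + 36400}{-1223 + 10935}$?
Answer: $\frac{69795}{9712} \approx 7.1865$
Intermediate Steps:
$\frac{33395 + 36400}{-1223 + 10935} = \frac{69795}{9712}$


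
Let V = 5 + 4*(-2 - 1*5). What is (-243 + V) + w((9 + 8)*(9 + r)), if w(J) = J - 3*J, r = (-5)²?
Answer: -1422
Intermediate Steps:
r = 25
w(J) = -2*J
V = -23 (V = 5 + 4*(-2 - 5) = 5 + 4*(-7) = 5 - 28 = -23)
(-243 + V) + w((9 + 8)*(9 + r)) = (-243 - 23) - 2*(9 + 8)*(9 + 25) = -266 - 34*34 = -266 - 2*578 = -266 - 1156 = -1422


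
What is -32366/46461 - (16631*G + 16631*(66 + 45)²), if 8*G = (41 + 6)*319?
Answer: -87747777653779/371688 ≈ -2.3608e+8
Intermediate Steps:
G = 14993/8 (G = ((41 + 6)*319)/8 = (47*319)/8 = (⅛)*14993 = 14993/8 ≈ 1874.1)
-32366/46461 - (16631*G + 16631*(66 + 45)²) = -32366/46461 - (249348583/8 + 16631*(66 + 45)²) = -32366*1/46461 - 16631/(1/(14993/8 + 111²)) = -32366/46461 - 16631/(1/(14993/8 + 12321)) = -32366/46461 - 16631/(1/(113561/8)) = -32366/46461 - 16631/8/113561 = -32366/46461 - 16631*113561/8 = -32366/46461 - 1888632991/8 = -87747777653779/371688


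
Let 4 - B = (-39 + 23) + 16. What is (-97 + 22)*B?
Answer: -300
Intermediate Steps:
B = 4 (B = 4 - ((-39 + 23) + 16) = 4 - (-16 + 16) = 4 - 1*0 = 4 + 0 = 4)
(-97 + 22)*B = (-97 + 22)*4 = -75*4 = -300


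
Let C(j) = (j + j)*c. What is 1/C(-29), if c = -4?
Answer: 1/232 ≈ 0.0043103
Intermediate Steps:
C(j) = -8*j (C(j) = (j + j)*(-4) = (2*j)*(-4) = -8*j)
1/C(-29) = 1/(-8*(-29)) = 1/232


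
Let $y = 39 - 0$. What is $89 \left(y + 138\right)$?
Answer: $15753$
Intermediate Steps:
$y = 39$ ($y = 39 + 0 = 39$)
$89 \left(y + 138\right) = 89 \left(39 + 138\right) = 89 \cdot 177 = 15753$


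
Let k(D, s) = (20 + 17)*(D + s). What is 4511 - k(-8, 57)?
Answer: 2698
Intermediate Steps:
k(D, s) = 37*D + 37*s (k(D, s) = 37*(D + s) = 37*D + 37*s)
4511 - k(-8, 57) = 4511 - (37*(-8) + 37*57) = 4511 - (-296 + 2109) = 4511 - 1*1813 = 4511 - 1813 = 2698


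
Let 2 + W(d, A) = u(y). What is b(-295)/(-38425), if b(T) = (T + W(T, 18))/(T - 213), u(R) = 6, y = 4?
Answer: -291/19519900 ≈ -1.4908e-5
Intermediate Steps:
W(d, A) = 4 (W(d, A) = -2 + 6 = 4)
b(T) = (4 + T)/(-213 + T) (b(T) = (T + 4)/(T - 213) = (4 + T)/(-213 + T))
b(-295)/(-38425) = ((4 - 295)/(-213 - 295))/(-38425) = (-291/(-508))*(-1/38425) = -1/508*(-291)*(-1/38425) = (291/508)*(-1/38425) = -291/19519900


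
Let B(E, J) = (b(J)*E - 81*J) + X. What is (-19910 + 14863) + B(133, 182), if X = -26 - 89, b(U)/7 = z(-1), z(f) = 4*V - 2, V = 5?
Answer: -3146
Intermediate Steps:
z(f) = 18 (z(f) = 4*5 - 2 = 20 - 2 = 18)
b(U) = 126 (b(U) = 7*18 = 126)
X = -115
B(E, J) = -115 - 81*J + 126*E (B(E, J) = (126*E - 81*J) - 115 = (-81*J + 126*E) - 115 = -115 - 81*J + 126*E)
(-19910 + 14863) + B(133, 182) = (-19910 + 14863) + (-115 - 81*182 + 126*133) = -5047 + (-115 - 14742 + 16758) = -5047 + 1901 = -3146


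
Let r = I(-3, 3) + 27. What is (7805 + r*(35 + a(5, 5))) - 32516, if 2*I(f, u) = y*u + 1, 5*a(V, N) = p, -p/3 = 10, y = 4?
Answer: -47479/2 ≈ -23740.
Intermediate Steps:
p = -30 (p = -3*10 = -30)
a(V, N) = -6 (a(V, N) = (1/5)*(-30) = -6)
I(f, u) = 1/2 + 2*u (I(f, u) = (4*u + 1)/2 = (1 + 4*u)/2 = 1/2 + 2*u)
r = 67/2 (r = (1/2 + 2*3) + 27 = (1/2 + 6) + 27 = 13/2 + 27 = 67/2 ≈ 33.500)
(7805 + r*(35 + a(5, 5))) - 32516 = (7805 + 67*(35 - 6)/2) - 32516 = (7805 + (67/2)*29) - 32516 = (7805 + 1943/2) - 32516 = 17553/2 - 32516 = -47479/2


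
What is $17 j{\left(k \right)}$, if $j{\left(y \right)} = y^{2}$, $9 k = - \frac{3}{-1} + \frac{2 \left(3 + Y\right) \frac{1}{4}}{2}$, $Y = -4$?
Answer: $\frac{2057}{1296} \approx 1.5872$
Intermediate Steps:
$k = \frac{11}{36}$ ($k = \frac{- \frac{3}{-1} + \frac{2 \left(3 - 4\right) \frac{1}{4}}{2}}{9} = \frac{\left(-3\right) \left(-1\right) + 2 \left(-1\right) \frac{1}{4} \cdot \frac{1}{2}}{9} = \frac{3 + \left(-2\right) \frac{1}{4} \cdot \frac{1}{2}}{9} = \frac{3 - \frac{1}{4}}{9} = \frac{1}{9} \cdot \frac{11}{4} = \frac{11}{36} \approx 0.30556$)
$17 j{\left(k \right)} = 17 \left(\frac{11}{36}\right)^{2} = 17 \cdot \frac{121}{1296} = \frac{2057}{1296}$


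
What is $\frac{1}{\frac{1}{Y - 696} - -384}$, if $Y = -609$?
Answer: $\frac{1305}{501119} \approx 0.0026042$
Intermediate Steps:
$\frac{1}{\frac{1}{Y - 696} - -384} = \frac{1}{\frac{1}{-609 - 696} - -384} = \frac{1}{\frac{1}{-1305} + 384} = \frac{1}{- \frac{1}{1305} + 384} = \frac{1}{\frac{501119}{1305}} = \frac{1305}{501119}$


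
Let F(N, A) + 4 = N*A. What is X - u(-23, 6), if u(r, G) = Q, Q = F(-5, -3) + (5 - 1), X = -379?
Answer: -394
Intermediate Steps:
F(N, A) = -4 + A*N (F(N, A) = -4 + N*A = -4 + A*N)
Q = 15 (Q = (-4 - 3*(-5)) + (5 - 1) = (-4 + 15) + 4 = 11 + 4 = 15)
u(r, G) = 15
X - u(-23, 6) = -379 - 1*15 = -379 - 15 = -394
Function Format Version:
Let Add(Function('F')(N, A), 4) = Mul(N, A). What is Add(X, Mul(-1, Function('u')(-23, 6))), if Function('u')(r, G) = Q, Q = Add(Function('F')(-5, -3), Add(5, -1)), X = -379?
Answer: -394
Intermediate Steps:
Function('F')(N, A) = Add(-4, Mul(A, N)) (Function('F')(N, A) = Add(-4, Mul(N, A)) = Add(-4, Mul(A, N)))
Q = 15 (Q = Add(Add(-4, Mul(-3, -5)), Add(5, -1)) = Add(Add(-4, 15), 4) = Add(11, 4) = 15)
Function('u')(r, G) = 15
Add(X, Mul(-1, Function('u')(-23, 6))) = Add(-379, Mul(-1, 15)) = Add(-379, -15) = -394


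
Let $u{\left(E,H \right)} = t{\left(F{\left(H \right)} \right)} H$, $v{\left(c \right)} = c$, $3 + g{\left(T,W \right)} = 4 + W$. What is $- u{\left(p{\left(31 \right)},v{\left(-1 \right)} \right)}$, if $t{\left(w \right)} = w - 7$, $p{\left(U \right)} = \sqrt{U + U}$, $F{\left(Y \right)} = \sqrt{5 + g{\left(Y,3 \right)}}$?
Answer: $-4$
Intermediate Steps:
$g{\left(T,W \right)} = 1 + W$ ($g{\left(T,W \right)} = -3 + \left(4 + W\right) = 1 + W$)
$F{\left(Y \right)} = 3$ ($F{\left(Y \right)} = \sqrt{5 + \left(1 + 3\right)} = \sqrt{5 + 4} = \sqrt{9} = 3$)
$p{\left(U \right)} = \sqrt{2} \sqrt{U}$ ($p{\left(U \right)} = \sqrt{2 U} = \sqrt{2} \sqrt{U}$)
$t{\left(w \right)} = -7 + w$ ($t{\left(w \right)} = w - 7 = -7 + w$)
$u{\left(E,H \right)} = - 4 H$ ($u{\left(E,H \right)} = \left(-7 + 3\right) H = - 4 H$)
$- u{\left(p{\left(31 \right)},v{\left(-1 \right)} \right)} = - \left(-4\right) \left(-1\right) = \left(-1\right) 4 = -4$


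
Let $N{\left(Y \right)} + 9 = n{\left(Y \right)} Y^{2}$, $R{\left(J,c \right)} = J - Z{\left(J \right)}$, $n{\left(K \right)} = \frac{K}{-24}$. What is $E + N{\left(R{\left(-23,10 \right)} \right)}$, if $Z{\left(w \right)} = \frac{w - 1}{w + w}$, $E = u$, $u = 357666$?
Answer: $\frac{104597045677}{292008} \approx 3.582 \cdot 10^{5}$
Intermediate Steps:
$E = 357666$
$Z{\left(w \right)} = \frac{-1 + w}{2 w}$
$n{\left(K \right)} = - \frac{K}{24}$ ($n{\left(K \right)} = K \left(- \frac{1}{24}\right) = - \frac{K}{24}$)
$R{\left(J,c \right)} = J - \frac{-1 + J}{2 J}$
$N{\left(Y \right)} = -9 - \frac{Y^{3}}{24}$ ($N{\left(Y \right)} = -9 + - \frac{Y}{24} Y^{2} = -9 - \frac{Y^{3}}{24}$)
$E + N{\left(R{\left(-23,10 \right)} \right)} = 357666 - \left(9 + \frac{\left(- \frac{1}{2} - 23 + \frac{1}{2 \left(-23\right)}\right)^{3}}{24}\right) = 357666 - \left(9 + \frac{\left(- \frac{1}{2} - 23 + \frac{1}{2} \left(- \frac{1}{23}\right)\right)^{3}}{24}\right) = 357666 - \left(9 + \frac{\left(- \frac{1}{2} - 23 - \frac{1}{46}\right)^{3}}{24}\right) = 357666 - \left(9 + \frac{\left(- \frac{541}{23}\right)^{3}}{24}\right) = 357666 - - \frac{155712349}{292008} = 357666 + \left(-9 + \frac{158340421}{292008}\right) = 357666 + \frac{155712349}{292008} = \frac{104597045677}{292008}$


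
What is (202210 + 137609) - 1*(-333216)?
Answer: 673035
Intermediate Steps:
(202210 + 137609) - 1*(-333216) = 339819 + 333216 = 673035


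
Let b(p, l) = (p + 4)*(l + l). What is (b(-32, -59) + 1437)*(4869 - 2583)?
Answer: 10837926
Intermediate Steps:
b(p, l) = 2*l*(4 + p) (b(p, l) = (4 + p)*(2*l) = 2*l*(4 + p))
(b(-32, -59) + 1437)*(4869 - 2583) = (2*(-59)*(4 - 32) + 1437)*(4869 - 2583) = (2*(-59)*(-28) + 1437)*2286 = (3304 + 1437)*2286 = 4741*2286 = 10837926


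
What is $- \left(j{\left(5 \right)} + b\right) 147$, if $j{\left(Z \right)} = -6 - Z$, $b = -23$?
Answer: $4998$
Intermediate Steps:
$- \left(j{\left(5 \right)} + b\right) 147 = - \left(\left(-6 - 5\right) - 23\right) 147 = - \left(-11 - 23\right) 147 = - \left(-34\right) 147 = \left(-1\right) \left(-4998\right) = 4998$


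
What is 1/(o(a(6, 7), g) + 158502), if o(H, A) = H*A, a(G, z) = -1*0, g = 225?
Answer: 1/158502 ≈ 6.3091e-6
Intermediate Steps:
a(G, z) = 0
o(H, A) = A*H
1/(o(a(6, 7), g) + 158502) = 1/(225*0 + 158502) = 1/(0 + 158502) = 1/158502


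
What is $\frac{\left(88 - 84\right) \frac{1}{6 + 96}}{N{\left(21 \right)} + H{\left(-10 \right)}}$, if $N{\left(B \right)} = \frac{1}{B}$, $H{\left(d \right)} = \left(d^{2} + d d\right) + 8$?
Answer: $\frac{14}{74273} \approx 0.00018849$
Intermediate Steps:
$H{\left(d \right)} = 8 + 2 d^{2}$ ($H{\left(d \right)} = \left(d^{2} + d^{2}\right) + 8 = 2 d^{2} + 8 = 8 + 2 d^{2}$)
$\frac{\left(88 - 84\right) \frac{1}{6 + 96}}{N{\left(21 \right)} + H{\left(-10 \right)}} = \frac{\left(88 - 84\right) \frac{1}{6 + 96}}{\frac{1}{21} + \left(8 + 2 \left(-10\right)^{2}\right)} = \frac{4 \cdot \frac{1}{102}}{\frac{1}{21} + \left(8 + 2 \cdot 100\right)} = \frac{4 \cdot \frac{1}{102}}{\frac{1}{21} + \left(8 + 200\right)} = \frac{1}{\frac{1}{21} + 208} \cdot \frac{2}{51} = \frac{1}{\frac{4369}{21}} \cdot \frac{2}{51} = \frac{21}{4369} \cdot \frac{2}{51} = \frac{14}{74273}$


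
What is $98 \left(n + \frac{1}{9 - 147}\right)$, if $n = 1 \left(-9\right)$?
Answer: $- \frac{60907}{69} \approx -882.71$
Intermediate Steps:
$n = -9$
$98 \left(n + \frac{1}{9 - 147}\right) = 98 \left(-9 + \frac{1}{9 - 147}\right) = 98 \left(-9 + \frac{1}{-138}\right) = 98 \left(-9 - \frac{1}{138}\right) = 98 \left(- \frac{1243}{138}\right) = - \frac{60907}{69}$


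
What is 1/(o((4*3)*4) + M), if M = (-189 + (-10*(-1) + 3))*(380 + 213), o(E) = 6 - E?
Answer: -1/104410 ≈ -9.5776e-6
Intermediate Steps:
M = -104368 (M = (-189 + (10 + 3))*593 = (-189 + 13)*593 = -176*593 = -104368)
1/(o((4*3)*4) + M) = 1/((6 - 4*3*4) - 104368) = 1/((6 - 12*4) - 104368) = 1/((6 - 1*48) - 104368) = 1/((6 - 48) - 104368) = 1/(-42 - 104368) = 1/(-104410) = -1/104410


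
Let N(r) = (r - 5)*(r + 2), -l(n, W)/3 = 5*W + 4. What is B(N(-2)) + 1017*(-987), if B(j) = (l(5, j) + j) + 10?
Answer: -1003781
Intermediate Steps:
l(n, W) = -12 - 15*W (l(n, W) = -3*(5*W + 4) = -3*(4 + 5*W) = -12 - 15*W)
N(r) = (-5 + r)*(2 + r)
B(j) = -2 - 14*j (B(j) = ((-12 - 15*j) + j) + 10 = (-12 - 14*j) + 10 = -2 - 14*j)
B(N(-2)) + 1017*(-987) = (-2 - 14*(-10 + (-2)² - 3*(-2))) + 1017*(-987) = (-2 - 14*(-10 + 4 + 6)) - 1003779 = (-2 - 14*0) - 1003779 = (-2 + 0) - 1003779 = -2 - 1003779 = -1003781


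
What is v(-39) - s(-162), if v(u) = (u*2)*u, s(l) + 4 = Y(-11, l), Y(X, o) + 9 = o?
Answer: 3217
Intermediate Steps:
Y(X, o) = -9 + o
s(l) = -13 + l (s(l) = -4 + (-9 + l) = -13 + l)
v(u) = 2*u² (v(u) = (2*u)*u = 2*u²)
v(-39) - s(-162) = 2*(-39)² - (-13 - 162) = 2*1521 - 1*(-175) = 3042 + 175 = 3217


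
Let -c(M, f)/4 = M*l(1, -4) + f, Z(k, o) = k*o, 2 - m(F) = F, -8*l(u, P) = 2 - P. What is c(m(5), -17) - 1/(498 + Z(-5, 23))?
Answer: 22596/383 ≈ 58.997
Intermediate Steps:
l(u, P) = -¼ + P/8 (l(u, P) = -(2 - P)/8 = -¼ + P/8)
m(F) = 2 - F
c(M, f) = -4*f + 3*M (c(M, f) = -4*(M*(-¼ + (⅛)*(-4)) + f) = -4*(M*(-¼ - ½) + f) = -4*(M*(-¾) + f) = -4*(-3*M/4 + f) = -4*(f - 3*M/4) = -4*f + 3*M)
c(m(5), -17) - 1/(498 + Z(-5, 23)) = (-4*(-17) + 3*(2 - 1*5)) - 1/(498 - 5*23) = (68 + 3*(2 - 5)) - 1/(498 - 115) = (68 + 3*(-3)) - 1/383 = (68 - 9) - 1*1/383 = 59 - 1/383 = 22596/383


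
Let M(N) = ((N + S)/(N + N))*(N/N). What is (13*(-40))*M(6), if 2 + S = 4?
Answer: -1040/3 ≈ -346.67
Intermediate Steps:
S = 2 (S = -2 + 4 = 2)
M(N) = (2 + N)/(2*N) (M(N) = ((N + 2)/(N + N))*(N/N) = ((2 + N)/((2*N)))*1 = ((2 + N)*(1/(2*N)))*1 = ((2 + N)/(2*N))*1 = (2 + N)/(2*N))
(13*(-40))*M(6) = (13*(-40))*((½)*(2 + 6)/6) = -260*8/6 = -520*⅔ = -1040/3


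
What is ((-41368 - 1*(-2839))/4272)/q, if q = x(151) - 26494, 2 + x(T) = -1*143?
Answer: 12843/37933936 ≈ 0.00033856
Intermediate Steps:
x(T) = -145 (x(T) = -2 - 1*143 = -2 - 143 = -145)
q = -26639 (q = -145 - 26494 = -26639)
((-41368 - 1*(-2839))/4272)/q = ((-41368 - 1*(-2839))/4272)/(-26639) = ((-41368 + 2839)*(1/4272))*(-1/26639) = -38529*1/4272*(-1/26639) = -12843/1424*(-1/26639) = 12843/37933936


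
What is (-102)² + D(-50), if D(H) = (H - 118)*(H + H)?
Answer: 27204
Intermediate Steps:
D(H) = 2*H*(-118 + H) (D(H) = (-118 + H)*(2*H) = 2*H*(-118 + H))
(-102)² + D(-50) = (-102)² + 2*(-50)*(-118 - 50) = 10404 + 2*(-50)*(-168) = 10404 + 16800 = 27204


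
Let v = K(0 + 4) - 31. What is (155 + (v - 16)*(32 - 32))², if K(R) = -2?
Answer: 24025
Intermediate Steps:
v = -33 (v = -2 - 31 = -33)
(155 + (v - 16)*(32 - 32))² = (155 + (-33 - 16)*(32 - 32))² = (155 - 49*0)² = (155 + 0)² = 155² = 24025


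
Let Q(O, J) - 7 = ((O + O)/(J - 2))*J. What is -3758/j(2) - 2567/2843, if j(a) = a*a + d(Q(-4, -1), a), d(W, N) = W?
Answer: -32116157/71075 ≈ -451.86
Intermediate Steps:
Q(O, J) = 7 + 2*J*O/(-2 + J) (Q(O, J) = 7 + ((O + O)/(J - 2))*J = 7 + ((2*O)/(-2 + J))*J = 7 + (2*O/(-2 + J))*J = 7 + 2*J*O/(-2 + J))
j(a) = 13/3 + a² (j(a) = a*a + (-14 + 7*(-1) + 2*(-1)*(-4))/(-2 - 1) = a² + (-14 - 7 + 8)/(-3) = a² - ⅓*(-13) = a² + 13/3 = 13/3 + a²)
-3758/j(2) - 2567/2843 = -3758/(13/3 + 2²) - 2567/2843 = -3758/(13/3 + 4) - 2567*1/2843 = -3758/25/3 - 2567/2843 = -3758*3/25 - 2567/2843 = -11274/25 - 2567/2843 = -32116157/71075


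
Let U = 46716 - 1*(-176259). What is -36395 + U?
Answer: 186580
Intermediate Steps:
U = 222975 (U = 46716 + 176259 = 222975)
-36395 + U = -36395 + 222975 = 186580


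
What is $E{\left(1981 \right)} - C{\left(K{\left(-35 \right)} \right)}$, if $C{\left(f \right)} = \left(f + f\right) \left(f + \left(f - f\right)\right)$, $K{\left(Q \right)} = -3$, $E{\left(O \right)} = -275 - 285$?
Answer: $-578$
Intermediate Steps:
$E{\left(O \right)} = -560$ ($E{\left(O \right)} = -275 - 285 = -560$)
$C{\left(f \right)} = 2 f^{2}$ ($C{\left(f \right)} = 2 f \left(f + 0\right) = 2 f f = 2 f^{2}$)
$E{\left(1981 \right)} - C{\left(K{\left(-35 \right)} \right)} = -560 - 2 \left(-3\right)^{2} = -560 - 2 \cdot 9 = -560 - 18 = -578$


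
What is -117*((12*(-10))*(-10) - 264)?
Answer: -109512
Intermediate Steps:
-117*((12*(-10))*(-10) - 264) = -117*(-120*(-10) - 264) = -117*(1200 - 264) = -117*936 = -109512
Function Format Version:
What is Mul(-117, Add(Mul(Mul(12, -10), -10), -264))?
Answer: -109512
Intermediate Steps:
Mul(-117, Add(Mul(Mul(12, -10), -10), -264)) = Mul(-117, Add(Mul(-120, -10), -264)) = Mul(-117, Add(1200, -264)) = Mul(-117, 936) = -109512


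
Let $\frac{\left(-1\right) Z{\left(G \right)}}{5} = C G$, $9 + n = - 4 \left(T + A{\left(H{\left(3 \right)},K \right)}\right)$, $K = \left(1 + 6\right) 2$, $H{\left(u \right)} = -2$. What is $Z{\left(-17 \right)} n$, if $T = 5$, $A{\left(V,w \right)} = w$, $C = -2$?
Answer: $14450$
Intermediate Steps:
$K = 14$ ($K = 7 \cdot 2 = 14$)
$n = -85$ ($n = -9 - 4 \left(5 + 14\right) = -9 - 76 = -85$)
$Z{\left(G \right)} = 10 G$ ($Z{\left(G \right)} = - 5 \left(- 2 G\right) = 10 G$)
$Z{\left(-17 \right)} n = 10 \left(-17\right) \left(-85\right) = \left(-170\right) \left(-85\right) = 14450$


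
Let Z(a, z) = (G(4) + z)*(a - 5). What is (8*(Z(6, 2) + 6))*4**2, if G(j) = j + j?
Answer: 2048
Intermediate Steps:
G(j) = 2*j
Z(a, z) = (-5 + a)*(8 + z) (Z(a, z) = (2*4 + z)*(a - 5) = (8 + z)*(-5 + a) = (-5 + a)*(8 + z))
(8*(Z(6, 2) + 6))*4**2 = (8*((-40 - 5*2 + 8*6 + 6*2) + 6))*4**2 = (8*((-40 - 10 + 48 + 12) + 6))*16 = (8*(10 + 6))*16 = (8*16)*16 = 128*16 = 2048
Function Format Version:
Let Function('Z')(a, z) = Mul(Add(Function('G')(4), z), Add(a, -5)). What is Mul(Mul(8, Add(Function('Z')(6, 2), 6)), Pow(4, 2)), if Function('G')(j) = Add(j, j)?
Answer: 2048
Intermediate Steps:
Function('G')(j) = Mul(2, j)
Function('Z')(a, z) = Mul(Add(-5, a), Add(8, z)) (Function('Z')(a, z) = Mul(Add(Mul(2, 4), z), Add(a, -5)) = Mul(Add(8, z), Add(-5, a)) = Mul(Add(-5, a), Add(8, z)))
Mul(Mul(8, Add(Function('Z')(6, 2), 6)), Pow(4, 2)) = Mul(Mul(8, Add(Add(-40, Mul(-5, 2), Mul(8, 6), Mul(6, 2)), 6)), Pow(4, 2)) = Mul(Mul(8, Add(Add(-40, -10, 48, 12), 6)), 16) = Mul(Mul(8, Add(10, 6)), 16) = Mul(Mul(8, 16), 16) = Mul(128, 16) = 2048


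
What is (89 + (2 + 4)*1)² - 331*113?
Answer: -28378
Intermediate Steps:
(89 + (2 + 4)*1)² - 331*113 = (89 + 6*1)² - 1*37403 = (89 + 6)² - 37403 = 95² - 37403 = 9025 - 37403 = -28378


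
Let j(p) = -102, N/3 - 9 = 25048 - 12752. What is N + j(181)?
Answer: 36813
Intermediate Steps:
N = 36915 (N = 27 + 3*(25048 - 12752) = 27 + 3*12296 = 27 + 36888 = 36915)
N + j(181) = 36915 - 102 = 36813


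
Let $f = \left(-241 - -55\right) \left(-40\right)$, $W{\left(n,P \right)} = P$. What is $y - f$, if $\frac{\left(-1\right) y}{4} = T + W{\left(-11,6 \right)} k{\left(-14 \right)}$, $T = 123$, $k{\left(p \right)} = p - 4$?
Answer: $-7500$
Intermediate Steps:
$k{\left(p \right)} = -4 + p$ ($k{\left(p \right)} = p - 4 = -4 + p$)
$f = 7440$ ($f = \left(-241 + 55\right) \left(-40\right) = \left(-186\right) \left(-40\right) = 7440$)
$y = -60$ ($y = - 4 \left(123 + 6 \left(-4 - 14\right)\right) = - 4 \left(123 + 6 \left(-18\right)\right) = - 4 \left(123 - 108\right) = \left(-4\right) 15 = -60$)
$y - f = -60 - 7440 = -7500$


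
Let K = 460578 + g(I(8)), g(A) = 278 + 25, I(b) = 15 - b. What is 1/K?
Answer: 1/460881 ≈ 2.1698e-6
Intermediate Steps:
g(A) = 303
K = 460881 (K = 460578 + 303 = 460881)
1/K = 1/460881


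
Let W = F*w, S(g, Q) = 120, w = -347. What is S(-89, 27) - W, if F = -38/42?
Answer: -4073/21 ≈ -193.95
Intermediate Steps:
F = -19/21 (F = -38*1/42 = -19/21 ≈ -0.90476)
W = 6593/21 (W = -19/21*(-347) = 6593/21 ≈ 313.95)
S(-89, 27) - W = 120 - 1*6593/21 = 120 - 6593/21 = -4073/21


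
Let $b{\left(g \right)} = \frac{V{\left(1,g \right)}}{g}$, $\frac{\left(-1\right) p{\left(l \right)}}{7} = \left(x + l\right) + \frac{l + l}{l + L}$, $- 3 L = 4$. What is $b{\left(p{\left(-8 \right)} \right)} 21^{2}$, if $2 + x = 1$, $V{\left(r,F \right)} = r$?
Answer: $\frac{147}{17} \approx 8.6471$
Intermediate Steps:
$L = - \frac{4}{3}$ ($L = \left(- \frac{1}{3}\right) 4 = - \frac{4}{3} \approx -1.3333$)
$x = -1$ ($x = -2 + 1 = -1$)
$p{\left(l \right)} = 7 - 7 l - \frac{14 l}{- \frac{4}{3} + l}$ ($p{\left(l \right)} = - 7 \left(\left(-1 + l\right) + \frac{l + l}{l - \frac{4}{3}}\right) = - 7 \left(\left(-1 + l\right) + \frac{2 l}{- \frac{4}{3} + l}\right) = - 7 \left(-1 + l + \frac{2 l}{- \frac{4}{3} + l}\right) = 7 - 7 l - \frac{14 l}{- \frac{4}{3} + l}$)
$b{\left(g \right)} = \frac{1}{g}$ ($b{\left(g \right)} = 1 \frac{1}{g} = \frac{1}{g}$)
$b{\left(p{\left(-8 \right)} \right)} 21^{2} = \frac{21^{2}}{7 \frac{1}{-4 + 3 \left(-8\right)} \left(-4 - 8 - 3 \left(-8\right)^{2}\right)} = \frac{1}{7 \frac{1}{-4 - 24} \left(-4 - 8 - 192\right)} 441 = \frac{1}{7 \frac{1}{-28} \left(-4 - 8 - 192\right)} 441 = \frac{1}{7 \left(- \frac{1}{28}\right) \left(-204\right)} 441 = \frac{1}{51} \cdot 441 = \frac{147}{17}$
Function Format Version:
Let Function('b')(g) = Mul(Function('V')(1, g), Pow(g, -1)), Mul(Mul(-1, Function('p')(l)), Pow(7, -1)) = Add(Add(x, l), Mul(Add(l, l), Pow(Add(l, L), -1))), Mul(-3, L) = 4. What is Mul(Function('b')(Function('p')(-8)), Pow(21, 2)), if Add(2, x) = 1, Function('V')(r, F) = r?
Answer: Rational(147, 17) ≈ 8.6471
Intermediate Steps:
L = Rational(-4, 3) (L = Mul(Rational(-1, 3), 4) = Rational(-4, 3) ≈ -1.3333)
x = -1 (x = Add(-2, 1) = -1)
Function('p')(l) = Add(7, Mul(-7, l), Mul(-14, l, Pow(Add(Rational(-4, 3), l), -1))) (Function('p')(l) = Mul(-7, Add(Add(-1, l), Mul(Add(l, l), Pow(Add(l, Rational(-4, 3)), -1)))) = Mul(-7, Add(Add(-1, l), Mul(Mul(2, l), Pow(Add(Rational(-4, 3), l), -1)))) = Mul(-7, Add(Add(-1, l), Mul(2, l, Pow(Add(Rational(-4, 3), l), -1)))) = Mul(-7, Add(-1, l, Mul(2, l, Pow(Add(Rational(-4, 3), l), -1)))) = Add(7, Mul(-7, l), Mul(-14, l, Pow(Add(Rational(-4, 3), l), -1))))
Function('b')(g) = Pow(g, -1) (Function('b')(g) = Mul(1, Pow(g, -1)) = Pow(g, -1))
Mul(Function('b')(Function('p')(-8)), Pow(21, 2)) = Mul(Pow(Mul(7, Pow(Add(-4, Mul(3, -8)), -1), Add(-4, -8, Mul(-3, Pow(-8, 2)))), -1), Pow(21, 2)) = Mul(Pow(Mul(7, Pow(Add(-4, -24), -1), Add(-4, -8, Mul(-3, 64))), -1), 441) = Mul(Pow(Mul(7, Pow(-28, -1), Add(-4, -8, -192)), -1), 441) = Mul(Pow(Mul(7, Rational(-1, 28), -204), -1), 441) = Mul(Pow(51, -1), 441) = Mul(Rational(1, 51), 441) = Rational(147, 17)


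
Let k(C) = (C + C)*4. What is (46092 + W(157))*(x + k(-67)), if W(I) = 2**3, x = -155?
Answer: -31855100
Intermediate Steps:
k(C) = 8*C (k(C) = (2*C)*4 = 8*C)
W(I) = 8
(46092 + W(157))*(x + k(-67)) = (46092 + 8)*(-155 + 8*(-67)) = 46100*(-155 - 536) = 46100*(-691) = -31855100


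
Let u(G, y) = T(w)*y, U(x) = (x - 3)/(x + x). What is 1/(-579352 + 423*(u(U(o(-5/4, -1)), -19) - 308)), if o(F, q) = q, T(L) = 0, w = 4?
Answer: -1/709636 ≈ -1.4092e-6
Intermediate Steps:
U(x) = (-3 + x)/(2*x) (U(x) = (-3 + x)/((2*x)) = (-3 + x)*(1/(2*x)) = (-3 + x)/(2*x))
u(G, y) = 0 (u(G, y) = 0*y = 0)
1/(-579352 + 423*(u(U(o(-5/4, -1)), -19) - 308)) = 1/(-579352 + 423*(0 - 308)) = 1/(-579352 + 423*(-308)) = 1/(-579352 - 130284) = 1/(-709636) = -1/709636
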